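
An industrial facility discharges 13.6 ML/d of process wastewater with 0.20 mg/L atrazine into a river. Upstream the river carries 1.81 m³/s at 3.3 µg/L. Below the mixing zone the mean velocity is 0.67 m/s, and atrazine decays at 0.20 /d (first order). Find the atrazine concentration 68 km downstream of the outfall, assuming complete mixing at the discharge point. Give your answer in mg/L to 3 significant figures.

13.6 ML/d = 0.1574 m³/s.
3.3 µg/L = 0.0033 mg/L.
After complete mixing, C₀ = (0.1574·0.2 + 1.81·0.0033) / 1.967 = 0.01904 mg/L.
Travel time t = 6.8e+04 m / 0.67 m/s = 1.015e+05 s = 1.175 d.
C = 0.01904·exp(−0.20·1.175) = 0.01904·0.7906 = 0.01505 mg/L.

0.0151 mg/L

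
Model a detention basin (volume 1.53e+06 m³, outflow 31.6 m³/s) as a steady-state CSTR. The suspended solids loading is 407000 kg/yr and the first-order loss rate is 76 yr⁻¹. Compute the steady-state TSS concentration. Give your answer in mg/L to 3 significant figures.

Outflow Q = 31.6 m³/s × 3.156e+07 s/yr = 9.972e+08 m³/yr.
Steady-state CSTR mass balance: W = Q·C + k·V·C, so C = W/(Q + kV).
Q + kV = 9.972e+08 + 76·1.53e+06 = 1.114e+09 m³/yr.
C = 407000/1.114e+09 = 0.0003655 kg/m³ = 0.3655 mg/L.

0.366 mg/L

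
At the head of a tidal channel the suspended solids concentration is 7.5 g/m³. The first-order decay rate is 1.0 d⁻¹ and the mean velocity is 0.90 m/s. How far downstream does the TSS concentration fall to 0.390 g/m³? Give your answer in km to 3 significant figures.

230 km

From C = C₀·e^(−kt), t = ln(C₀/C)/k = ln(7.5/0.390)/1.0 = 2.957/1.0 = 2.957 d.
Distance = v·t = 0.90 m/s × 2.554e+05 s = 2.299e+05 m = 229.9 km.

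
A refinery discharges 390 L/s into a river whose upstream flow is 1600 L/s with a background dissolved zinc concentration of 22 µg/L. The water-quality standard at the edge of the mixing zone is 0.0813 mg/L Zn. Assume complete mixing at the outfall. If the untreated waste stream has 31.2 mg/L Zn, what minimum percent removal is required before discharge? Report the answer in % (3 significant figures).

99.0 %

390 L/s = 0.39 m³/s.
1600 L/s = 1.6 m³/s.
22 µg/L = 0.022 mg/L.
Mass balance: 0.0813·1.99 = 0.39·Cₑ + 1.6·0.022.
Cₑ = (0.1618 − 0.0352) / 0.39 = 0.3246 mg/L.
Required removal = 1 − 0.3246/31.2 = 98.96 %.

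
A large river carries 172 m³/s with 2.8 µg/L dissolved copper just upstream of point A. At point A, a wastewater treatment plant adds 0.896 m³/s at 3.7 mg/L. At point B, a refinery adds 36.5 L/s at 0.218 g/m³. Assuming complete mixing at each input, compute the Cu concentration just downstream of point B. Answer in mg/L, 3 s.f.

2.8 µg/L = 0.0028 mg/L.
After input A: C = (172·0.0028 + 0.896·3.7) / 172.9 = 0.02196 mg/L.
36.5 L/s = 0.0365 m³/s.
After input B: C = (172.9·0.02196 + 0.0365·0.218) / 172.9 = 0.022 mg/L.

0.0220 mg/L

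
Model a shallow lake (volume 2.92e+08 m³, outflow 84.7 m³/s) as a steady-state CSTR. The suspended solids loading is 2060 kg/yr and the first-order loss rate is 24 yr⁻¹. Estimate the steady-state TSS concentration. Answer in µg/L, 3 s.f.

Outflow Q = 84.7 m³/s × 3.156e+07 s/yr = 2.673e+09 m³/yr.
Steady-state CSTR mass balance: W = Q·C + k·V·C, so C = W/(Q + kV).
Q + kV = 2.673e+09 + 24·2.92e+08 = 9.681e+09 m³/yr.
C = 2060/9.681e+09 = 2.128e-07 kg/m³ = 0.0002128 mg/L = 0.2128 µg/L.

0.213 µg/L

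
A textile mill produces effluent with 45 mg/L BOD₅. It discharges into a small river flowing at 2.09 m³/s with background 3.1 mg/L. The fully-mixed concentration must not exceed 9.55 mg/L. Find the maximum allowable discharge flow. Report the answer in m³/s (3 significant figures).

0.380 m³/s

Mass balance at complete mixing: C_std·(Q_w + Q_r) = Q_w·C_e + Q_r·C_b.
Rearranging, Q_w = Q_r·(C_std − C_b)/(C_e − C_std) = 2.09·(9.55 − 3.1) / (45 − 9.55) = 0.3803 m³/s.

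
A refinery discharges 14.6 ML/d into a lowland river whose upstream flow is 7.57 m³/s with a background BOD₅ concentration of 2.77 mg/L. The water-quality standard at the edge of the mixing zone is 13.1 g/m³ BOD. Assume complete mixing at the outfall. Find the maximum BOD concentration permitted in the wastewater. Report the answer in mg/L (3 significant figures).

476 mg/L

14.6 ML/d = 0.169 m³/s.
Mass balance: 13.1·7.739 = 0.169·Cₑ + 7.57·2.77.
Cₑ = (101.4 − 20.97) / 0.169 = 475.9 mg/L.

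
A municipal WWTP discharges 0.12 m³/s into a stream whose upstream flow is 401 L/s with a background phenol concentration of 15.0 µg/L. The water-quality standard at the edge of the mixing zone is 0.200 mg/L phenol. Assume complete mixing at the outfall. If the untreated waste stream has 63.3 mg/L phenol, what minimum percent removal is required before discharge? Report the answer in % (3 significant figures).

401 L/s = 0.401 m³/s.
15.0 µg/L = 0.015 mg/L.
Mass balance: 0.2·0.521 = 0.12·Cₑ + 0.401·0.015.
Cₑ = (0.1042 − 0.006015) / 0.12 = 0.8182 mg/L.
Required removal = 1 − 0.8182/63.3 = 98.71 %.

98.7 %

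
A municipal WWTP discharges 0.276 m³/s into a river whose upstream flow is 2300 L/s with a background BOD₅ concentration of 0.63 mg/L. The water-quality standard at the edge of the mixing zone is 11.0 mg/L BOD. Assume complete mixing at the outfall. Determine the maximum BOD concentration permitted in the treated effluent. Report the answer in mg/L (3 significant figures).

97.4 mg/L

2300 L/s = 2.3 m³/s.
Mass balance: 11·2.576 = 0.276·Cₑ + 2.3·0.63.
Cₑ = (28.34 − 1.449) / 0.276 = 97.42 mg/L.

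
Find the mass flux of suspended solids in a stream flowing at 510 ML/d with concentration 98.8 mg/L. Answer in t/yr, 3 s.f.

18400 t/yr

510 ML/d = 5.903 m³/s.
Mass flux = Q·C = 5.903 m³/s × 98.8 g/m³ = 583.2 g/s.
= 583.2 g/s × 31.56 = 1.84e+04 t/yr.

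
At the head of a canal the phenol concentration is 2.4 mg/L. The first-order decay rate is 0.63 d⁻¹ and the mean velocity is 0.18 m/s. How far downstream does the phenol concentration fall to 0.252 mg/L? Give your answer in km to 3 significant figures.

55.6 km

From C = C₀·e^(−kt), t = ln(C₀/C)/k = ln(2.4/0.252)/0.63 = 2.254/0.63 = 3.577 d.
Distance = v·t = 0.18 m/s × 3.091e+05 s = 5.564e+04 m = 55.64 km.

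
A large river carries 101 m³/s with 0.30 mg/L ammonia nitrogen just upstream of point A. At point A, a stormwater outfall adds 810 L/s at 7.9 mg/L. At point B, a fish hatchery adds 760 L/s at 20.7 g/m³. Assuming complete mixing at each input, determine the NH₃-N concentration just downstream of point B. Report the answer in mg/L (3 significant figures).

0.511 mg/L

810 L/s = 0.81 m³/s.
After input A: C = (101·0.3 + 0.81·7.9) / 101.8 = 0.3605 mg/L.
760 L/s = 0.76 m³/s.
After input B: C = (101.8·0.3605 + 0.76·20.7) / 102.6 = 0.5112 mg/L.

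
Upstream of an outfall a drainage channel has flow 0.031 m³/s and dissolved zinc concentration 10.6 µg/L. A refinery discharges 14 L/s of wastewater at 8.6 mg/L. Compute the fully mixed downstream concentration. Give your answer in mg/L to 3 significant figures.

14 L/s = 0.014 m³/s.
10.6 µg/L = 0.0106 mg/L.
Conservation of mass across the mixing zone: C = (0.014·8.6 + 0.031·0.0106) / (0.014 + 0.031) = 0.1207/0.045 = 2.683 mg/L.

2.68 mg/L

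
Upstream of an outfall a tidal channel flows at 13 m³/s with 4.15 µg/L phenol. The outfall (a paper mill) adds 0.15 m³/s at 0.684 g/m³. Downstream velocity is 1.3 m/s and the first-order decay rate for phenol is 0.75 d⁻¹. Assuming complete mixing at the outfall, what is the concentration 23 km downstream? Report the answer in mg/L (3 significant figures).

4.15 µg/L = 0.00415 mg/L.
After complete mixing, C₀ = (0.15·0.684 + 13·0.00415) / 13.15 = 0.0119 mg/L.
Travel time t = 2.3e+04 m / 1.3 m/s = 1.769e+04 s = 0.2048 d.
C = 0.0119·exp(−0.75·0.2048) = 0.0119·0.8576 = 0.01021 mg/L.

0.0102 mg/L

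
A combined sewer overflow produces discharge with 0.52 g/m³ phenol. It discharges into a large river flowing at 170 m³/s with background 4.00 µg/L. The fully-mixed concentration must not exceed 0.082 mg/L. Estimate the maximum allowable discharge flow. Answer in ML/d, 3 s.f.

2620 ML/d

4.00 µg/L = 0.004 mg/L.
Mass balance at complete mixing: C_std·(Q_w + Q_r) = Q_w·C_e + Q_r·C_b.
Rearranging, Q_w = Q_r·(C_std − C_b)/(C_e − C_std) = 170·(0.082 − 0.004) / (0.52 − 0.082) = 30.27 m³/s.
= 2616 ML/d.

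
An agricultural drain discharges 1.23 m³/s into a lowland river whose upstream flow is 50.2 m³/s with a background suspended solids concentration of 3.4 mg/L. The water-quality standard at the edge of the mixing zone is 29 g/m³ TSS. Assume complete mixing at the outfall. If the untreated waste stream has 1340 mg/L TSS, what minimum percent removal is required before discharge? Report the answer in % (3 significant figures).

Mass balance: 29·51.43 = 1.23·Cₑ + 50.2·3.4.
Cₑ = (1491 − 170.7) / 1.23 = 1074 mg/L.
Required removal = 1 − 1074/1340 = 19.86 %.

19.9 %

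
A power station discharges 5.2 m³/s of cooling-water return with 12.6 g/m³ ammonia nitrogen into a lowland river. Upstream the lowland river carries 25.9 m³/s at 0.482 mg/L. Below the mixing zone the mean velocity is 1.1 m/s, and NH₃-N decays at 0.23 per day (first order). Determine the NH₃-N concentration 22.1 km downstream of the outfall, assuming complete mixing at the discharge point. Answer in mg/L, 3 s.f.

After complete mixing, C₀ = (5.2·12.6 + 25.9·0.482) / 31.1 = 2.508 mg/L.
Travel time t = 2.21e+04 m / 1.1 m/s = 2.009e+04 s = 0.2325 d.
C = 2.508·exp(−0.23·0.2325) = 2.508·0.9479 = 2.378 mg/L.

2.38 mg/L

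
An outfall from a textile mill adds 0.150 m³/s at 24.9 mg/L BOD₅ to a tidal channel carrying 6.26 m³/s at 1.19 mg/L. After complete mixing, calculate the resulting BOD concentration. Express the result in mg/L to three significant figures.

1.74 mg/L

Flow-weighted mixing gives C = (0.15·24.9 + 6.26·1.19) / (0.15 + 6.26) = 11.18/6.41 = 1.745 mg/L.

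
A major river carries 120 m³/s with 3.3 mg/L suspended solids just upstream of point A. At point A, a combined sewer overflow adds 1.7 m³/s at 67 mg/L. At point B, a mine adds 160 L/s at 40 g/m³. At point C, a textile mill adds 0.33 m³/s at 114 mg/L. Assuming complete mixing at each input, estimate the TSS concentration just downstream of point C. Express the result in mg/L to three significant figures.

4.53 mg/L

After input A: C = (120·3.3 + 1.7·67) / 121.7 = 4.19 mg/L.
160 L/s = 0.16 m³/s.
After input B: C = (121.7·4.19 + 0.16·40) / 121.9 = 4.237 mg/L.
After input C: C = (121.9·4.237 + 0.33·114) / 122.2 = 4.533 mg/L.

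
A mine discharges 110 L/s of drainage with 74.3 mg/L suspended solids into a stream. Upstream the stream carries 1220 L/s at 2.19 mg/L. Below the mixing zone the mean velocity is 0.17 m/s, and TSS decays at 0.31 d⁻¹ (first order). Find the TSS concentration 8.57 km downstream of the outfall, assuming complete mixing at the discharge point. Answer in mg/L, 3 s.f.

6.80 mg/L

110 L/s = 0.11 m³/s.
1220 L/s = 1.22 m³/s.
After complete mixing, C₀ = (0.11·74.3 + 1.22·2.19) / 1.33 = 8.154 mg/L.
Travel time t = 8570 m / 0.17 m/s = 5.041e+04 s = 0.5835 d.
C = 8.154·exp(−0.31·0.5835) = 8.154·0.8345 = 6.805 mg/L.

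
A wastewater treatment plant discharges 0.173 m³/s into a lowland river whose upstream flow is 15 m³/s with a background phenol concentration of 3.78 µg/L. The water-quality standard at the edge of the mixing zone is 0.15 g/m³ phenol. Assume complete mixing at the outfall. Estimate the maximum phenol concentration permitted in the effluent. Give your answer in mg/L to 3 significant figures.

12.8 mg/L

3.78 µg/L = 0.00378 mg/L.
Mass balance: 0.15·15.17 = 0.173·Cₑ + 15·0.00378.
Cₑ = (2.276 − 0.0567) / 0.173 = 12.83 mg/L.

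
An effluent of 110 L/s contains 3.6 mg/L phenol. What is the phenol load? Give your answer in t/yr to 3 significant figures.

12.5 t/yr

110 L/s = 0.11 m³/s.
Mass flux = Q·C = 0.11 m³/s × 3.6 g/m³ = 0.396 g/s.
= 0.396 g/s × 31.56 = 12.5 t/yr.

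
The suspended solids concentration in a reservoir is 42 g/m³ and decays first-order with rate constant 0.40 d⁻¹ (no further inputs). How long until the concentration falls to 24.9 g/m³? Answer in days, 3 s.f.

t = ln(C₀/C)/k = ln(42/24.9)/0.40 = 0.5228/0.40 = 1.307 d.

1.31 d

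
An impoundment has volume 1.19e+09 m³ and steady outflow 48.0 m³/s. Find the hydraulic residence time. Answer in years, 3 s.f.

0.786 yr

Q = 48.0 m³/s × 3.156e+07 s/yr = 1.515e+09 m³/yr.
Hydraulic residence time τ = V/Q = 1.19e+09/1.515e+09 = 0.7856 yr.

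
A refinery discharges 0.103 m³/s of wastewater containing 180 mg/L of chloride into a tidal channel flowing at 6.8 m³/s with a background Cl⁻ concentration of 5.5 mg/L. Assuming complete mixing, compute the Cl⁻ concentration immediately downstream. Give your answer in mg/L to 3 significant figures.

8.10 mg/L

Conservation of mass across the mixing zone: C = (0.103·180 + 6.8·5.5) / (0.103 + 6.8) = 55.94/6.903 = 8.104 mg/L.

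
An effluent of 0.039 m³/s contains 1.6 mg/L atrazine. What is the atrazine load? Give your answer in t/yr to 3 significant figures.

1.97 t/yr

Mass flux = Q·C = 0.039 m³/s × 1.6 g/m³ = 0.0624 g/s.
= 0.0624 g/s × 31.56 = 1.969 t/yr.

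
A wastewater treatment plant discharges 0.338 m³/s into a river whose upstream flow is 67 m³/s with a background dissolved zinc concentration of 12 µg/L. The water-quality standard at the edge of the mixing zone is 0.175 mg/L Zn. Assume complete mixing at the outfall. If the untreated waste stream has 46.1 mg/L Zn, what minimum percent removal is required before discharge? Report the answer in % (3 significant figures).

12 µg/L = 0.012 mg/L.
Mass balance: 0.175·67.34 = 0.338·Cₑ + 67·0.012.
Cₑ = (11.78 − 0.804) / 0.338 = 32.49 mg/L.
Required removal = 1 − 32.49/46.1 = 29.53 %.

29.5 %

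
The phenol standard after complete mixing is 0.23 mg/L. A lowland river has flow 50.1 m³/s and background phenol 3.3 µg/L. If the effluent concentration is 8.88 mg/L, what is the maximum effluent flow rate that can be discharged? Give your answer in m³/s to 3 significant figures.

1.31 m³/s

3.3 µg/L = 0.0033 mg/L.
Mass balance at complete mixing: C_std·(Q_w + Q_r) = Q_w·C_e + Q_r·C_b.
Rearranging, Q_w = Q_r·(C_std − C_b)/(C_e − C_std) = 50.1·(0.23 − 0.0033) / (8.88 − 0.23) = 1.313 m³/s.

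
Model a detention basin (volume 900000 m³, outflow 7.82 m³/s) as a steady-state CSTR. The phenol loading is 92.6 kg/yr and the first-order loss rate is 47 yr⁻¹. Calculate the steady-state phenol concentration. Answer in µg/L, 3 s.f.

0.320 µg/L

Outflow Q = 7.82 m³/s × 3.156e+07 s/yr = 2.468e+08 m³/yr.
Steady-state CSTR mass balance: W = Q·C + k·V·C, so C = W/(Q + kV).
Q + kV = 2.468e+08 + 47·900000 = 2.891e+08 m³/yr.
C = 92.6/2.891e+08 = 3.203e-07 kg/m³ = 0.0003203 mg/L = 0.3203 µg/L.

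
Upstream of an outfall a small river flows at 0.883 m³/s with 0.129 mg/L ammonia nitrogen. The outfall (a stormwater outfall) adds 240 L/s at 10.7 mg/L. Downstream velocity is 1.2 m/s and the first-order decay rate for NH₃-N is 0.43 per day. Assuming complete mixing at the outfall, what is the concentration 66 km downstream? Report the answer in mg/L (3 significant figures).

240 L/s = 0.24 m³/s.
After complete mixing, C₀ = (0.24·10.7 + 0.883·0.129) / 1.123 = 2.388 mg/L.
Travel time t = 6.6e+04 m / 1.2 m/s = 5.5e+04 s = 0.6366 d.
C = 2.388·exp(−0.43·0.6366) = 2.388·0.7605 = 1.816 mg/L.

1.82 mg/L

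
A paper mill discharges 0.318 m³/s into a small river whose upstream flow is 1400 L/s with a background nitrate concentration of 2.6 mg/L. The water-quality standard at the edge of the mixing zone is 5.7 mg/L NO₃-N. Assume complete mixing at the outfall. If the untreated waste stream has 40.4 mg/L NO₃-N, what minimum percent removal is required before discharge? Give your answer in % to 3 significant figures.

52.1 %

1400 L/s = 1.4 m³/s.
Mass balance: 5.7·1.718 = 0.318·Cₑ + 1.4·2.6.
Cₑ = (9.793 − 3.64) / 0.318 = 19.35 mg/L.
Required removal = 1 − 19.35/40.4 = 52.11 %.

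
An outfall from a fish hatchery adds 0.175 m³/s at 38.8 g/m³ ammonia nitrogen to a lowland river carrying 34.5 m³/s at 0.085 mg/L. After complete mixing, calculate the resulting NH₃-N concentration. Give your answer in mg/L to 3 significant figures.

Conservation of mass across the mixing zone: C = (0.175·38.8 + 34.5·0.085) / (0.175 + 34.5) = 9.723/34.67 = 0.2804 mg/L.

0.280 mg/L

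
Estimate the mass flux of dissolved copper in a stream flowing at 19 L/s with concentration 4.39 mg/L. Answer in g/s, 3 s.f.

19 L/s = 0.019 m³/s.
Mass flux = Q·C = 0.019 m³/s × 4.39 g/m³ = 0.08341 g/s.

0.0834 g/s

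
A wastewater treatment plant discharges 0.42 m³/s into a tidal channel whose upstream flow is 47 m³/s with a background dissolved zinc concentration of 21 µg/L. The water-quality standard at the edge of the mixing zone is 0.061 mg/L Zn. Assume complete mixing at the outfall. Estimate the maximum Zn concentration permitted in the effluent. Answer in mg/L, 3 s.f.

21 µg/L = 0.021 mg/L.
Mass balance: 0.061·47.42 = 0.42·Cₑ + 47·0.021.
Cₑ = (2.893 − 0.987) / 0.42 = 4.537 mg/L.

4.54 mg/L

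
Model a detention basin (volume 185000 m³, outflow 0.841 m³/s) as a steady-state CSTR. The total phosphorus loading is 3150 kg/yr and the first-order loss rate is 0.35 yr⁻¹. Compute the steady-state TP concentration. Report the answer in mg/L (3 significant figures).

0.118 mg/L

Outflow Q = 0.841 m³/s × 3.156e+07 s/yr = 2.654e+07 m³/yr.
Steady-state CSTR mass balance: W = Q·C + k·V·C, so C = W/(Q + kV).
Q + kV = 2.654e+07 + 0.35·185000 = 2.66e+07 m³/yr.
C = 3150/2.66e+07 = 0.0001184 kg/m³ = 0.1184 mg/L.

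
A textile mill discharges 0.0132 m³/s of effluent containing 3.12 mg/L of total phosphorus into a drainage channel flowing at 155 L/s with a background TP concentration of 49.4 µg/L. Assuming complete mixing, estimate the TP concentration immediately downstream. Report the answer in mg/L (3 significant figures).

155 L/s = 0.155 m³/s.
49.4 µg/L = 0.0494 mg/L.
Conservation of mass across the mixing zone: C = (0.0132·3.12 + 0.155·0.0494) / (0.0132 + 0.155) = 0.04884/0.1682 = 0.2904 mg/L.

0.290 mg/L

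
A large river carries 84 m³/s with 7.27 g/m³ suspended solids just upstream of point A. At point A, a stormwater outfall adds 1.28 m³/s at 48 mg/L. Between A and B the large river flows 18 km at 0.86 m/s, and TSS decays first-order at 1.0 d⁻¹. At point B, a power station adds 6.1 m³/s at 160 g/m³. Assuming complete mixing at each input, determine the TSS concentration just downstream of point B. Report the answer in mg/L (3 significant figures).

After input A: C = (84·7.27 + 1.28·48) / 85.28 = 7.881 mg/L.
Over the 18 km reach to input B (t = 2.093e+04 s = 0.2422 d), decay gives C = 7.881·exp(−1.0·0.2422) = 6.186 mg/L.
After input B: C = (85.28·6.186 + 6.1·160) / 91.38 = 16.45 mg/L.

16.5 mg/L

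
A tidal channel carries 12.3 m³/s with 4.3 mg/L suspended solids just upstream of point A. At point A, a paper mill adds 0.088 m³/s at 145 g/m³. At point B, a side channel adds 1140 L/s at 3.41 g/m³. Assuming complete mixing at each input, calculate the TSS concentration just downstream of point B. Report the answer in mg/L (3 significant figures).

5.14 mg/L

After input A: C = (12.3·4.3 + 0.088·145) / 12.39 = 5.299 mg/L.
1140 L/s = 1.14 m³/s.
After input B: C = (12.39·5.299 + 1.14·3.41) / 13.53 = 5.14 mg/L.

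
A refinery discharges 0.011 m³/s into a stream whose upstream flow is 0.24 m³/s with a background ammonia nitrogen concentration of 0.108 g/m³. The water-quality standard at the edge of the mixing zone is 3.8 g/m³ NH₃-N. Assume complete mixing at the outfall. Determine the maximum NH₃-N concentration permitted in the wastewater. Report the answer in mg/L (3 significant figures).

84.4 mg/L

Mass balance: 3.8·0.251 = 0.011·Cₑ + 0.24·0.108.
Cₑ = (0.9538 − 0.02592) / 0.011 = 84.35 mg/L.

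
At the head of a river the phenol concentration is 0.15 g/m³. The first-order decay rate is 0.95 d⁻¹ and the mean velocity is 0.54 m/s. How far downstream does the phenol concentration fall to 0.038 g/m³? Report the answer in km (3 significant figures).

67.4 km

From C = C₀·e^(−kt), t = ln(C₀/C)/k = ln(0.15/0.038)/0.95 = 1.373/0.95 = 1.445 d.
Distance = v·t = 0.54 m/s × 1.249e+05 s = 6.743e+04 m = 67.43 km.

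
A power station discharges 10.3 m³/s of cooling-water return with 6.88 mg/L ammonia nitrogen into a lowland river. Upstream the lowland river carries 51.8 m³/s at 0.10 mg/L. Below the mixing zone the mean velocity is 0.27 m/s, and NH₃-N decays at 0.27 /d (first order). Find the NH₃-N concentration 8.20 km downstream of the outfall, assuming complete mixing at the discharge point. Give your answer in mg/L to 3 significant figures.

1.11 mg/L

After complete mixing, C₀ = (10.3·6.88 + 51.8·0.1) / 62.1 = 1.225 mg/L.
Travel time t = 8200 m / 0.27 m/s = 3.037e+04 s = 0.3515 d.
C = 1.225·exp(−0.27·0.3515) = 1.225·0.9095 = 1.114 mg/L.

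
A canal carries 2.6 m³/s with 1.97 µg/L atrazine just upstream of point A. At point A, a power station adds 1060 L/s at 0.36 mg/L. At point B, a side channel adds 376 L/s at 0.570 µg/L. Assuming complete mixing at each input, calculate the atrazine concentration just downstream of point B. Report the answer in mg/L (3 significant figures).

1.97 µg/L = 0.00197 mg/L.
1060 L/s = 1.06 m³/s.
After input A: C = (2.6·0.00197 + 1.06·0.36) / 3.66 = 0.1057 mg/L.
376 L/s = 0.376 m³/s.
0.570 µg/L = 0.00057 mg/L.
After input B: C = (3.66·0.1057 + 0.376·0.00057) / 4.036 = 0.09587 mg/L.

0.0959 mg/L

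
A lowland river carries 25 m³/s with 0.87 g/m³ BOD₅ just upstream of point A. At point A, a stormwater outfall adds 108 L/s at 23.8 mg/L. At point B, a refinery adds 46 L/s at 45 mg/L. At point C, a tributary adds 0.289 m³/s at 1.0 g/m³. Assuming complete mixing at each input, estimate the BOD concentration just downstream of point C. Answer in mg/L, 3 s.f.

108 L/s = 0.108 m³/s.
After input A: C = (25·0.87 + 0.108·23.8) / 25.11 = 0.9686 mg/L.
46 L/s = 0.046 m³/s.
After input B: C = (25.11·0.9686 + 0.046·45) / 25.15 = 1.049 mg/L.
After input C: C = (25.15·1.049 + 0.289·1) / 25.44 = 1.049 mg/L.

1.05 mg/L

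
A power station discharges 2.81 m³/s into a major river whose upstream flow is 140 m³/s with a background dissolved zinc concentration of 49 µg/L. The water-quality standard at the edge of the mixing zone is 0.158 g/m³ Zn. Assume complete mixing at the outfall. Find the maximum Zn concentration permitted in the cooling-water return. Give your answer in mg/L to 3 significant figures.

49 µg/L = 0.049 mg/L.
Mass balance: 0.158·142.8 = 2.81·Cₑ + 140·0.049.
Cₑ = (22.56 − 6.86) / 2.81 = 5.589 mg/L.

5.59 mg/L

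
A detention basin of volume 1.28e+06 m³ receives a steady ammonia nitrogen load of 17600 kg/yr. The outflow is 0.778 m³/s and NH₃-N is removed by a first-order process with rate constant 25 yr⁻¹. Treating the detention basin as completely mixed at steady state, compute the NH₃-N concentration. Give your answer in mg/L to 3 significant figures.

0.311 mg/L

Outflow Q = 0.778 m³/s × 3.156e+07 s/yr = 2.455e+07 m³/yr.
Steady-state CSTR mass balance: W = Q·C + k·V·C, so C = W/(Q + kV).
Q + kV = 2.455e+07 + 25·1.28e+06 = 5.655e+07 m³/yr.
C = 17600/5.655e+07 = 0.0003112 kg/m³ = 0.3112 mg/L.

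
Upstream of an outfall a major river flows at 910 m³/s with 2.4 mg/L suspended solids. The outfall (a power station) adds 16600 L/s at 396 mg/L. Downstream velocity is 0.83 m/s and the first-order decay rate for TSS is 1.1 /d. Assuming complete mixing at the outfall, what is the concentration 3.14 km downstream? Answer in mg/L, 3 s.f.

9.01 mg/L

16600 L/s = 16.6 m³/s.
After complete mixing, C₀ = (16.6·396 + 910·2.4) / 926.6 = 9.451 mg/L.
Travel time t = 3140 m / 0.83 m/s = 3783 s = 0.04379 d.
C = 9.451·exp(−1.1·0.04379) = 9.451·0.953 = 9.007 mg/L.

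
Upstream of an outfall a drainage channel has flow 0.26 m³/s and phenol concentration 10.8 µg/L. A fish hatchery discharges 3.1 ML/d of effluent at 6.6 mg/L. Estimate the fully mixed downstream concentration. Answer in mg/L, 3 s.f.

0.810 mg/L

3.1 ML/d = 0.03588 m³/s.
10.8 µg/L = 0.0108 mg/L.
Conservation of mass across the mixing zone: C = (0.03588·6.6 + 0.26·0.0108) / (0.03588 + 0.26) = 0.2396/0.2959 = 0.8098 mg/L.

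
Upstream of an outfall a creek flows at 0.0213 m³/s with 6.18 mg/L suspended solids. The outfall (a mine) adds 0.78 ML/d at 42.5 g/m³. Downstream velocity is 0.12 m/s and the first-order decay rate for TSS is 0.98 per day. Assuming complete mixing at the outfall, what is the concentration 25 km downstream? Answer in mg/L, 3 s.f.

1.60 mg/L

0.78 ML/d = 0.009028 m³/s.
After complete mixing, C₀ = (0.009028·42.5 + 0.0213·6.18) / 0.03033 = 16.99 mg/L.
Travel time t = 2.5e+04 m / 0.12 m/s = 2.083e+05 s = 2.411 d.
C = 16.99·exp(−0.98·2.411) = 16.99·0.09413 = 1.599 mg/L.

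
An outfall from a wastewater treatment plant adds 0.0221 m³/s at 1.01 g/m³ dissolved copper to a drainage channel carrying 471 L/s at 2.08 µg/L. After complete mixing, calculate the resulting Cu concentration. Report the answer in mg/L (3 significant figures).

471 L/s = 0.471 m³/s.
2.08 µg/L = 0.00208 mg/L.
Flow-weighted mixing gives C = (0.0221·1.01 + 0.471·0.00208) / (0.0221 + 0.471) = 0.0233/0.4931 = 0.04725 mg/L.

0.0473 mg/L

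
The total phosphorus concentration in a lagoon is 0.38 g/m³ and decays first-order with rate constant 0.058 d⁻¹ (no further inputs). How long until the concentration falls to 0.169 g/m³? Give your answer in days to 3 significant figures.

14.0 d

t = ln(C₀/C)/k = ln(0.38/0.169)/0.058 = 0.8103/0.058 = 13.97 d.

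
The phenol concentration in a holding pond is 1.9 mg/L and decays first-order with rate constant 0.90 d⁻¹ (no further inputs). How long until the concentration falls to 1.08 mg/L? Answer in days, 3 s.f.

t = ln(C₀/C)/k = ln(1.9/1.08)/0.90 = 0.5649/0.90 = 0.6277 d.

0.628 d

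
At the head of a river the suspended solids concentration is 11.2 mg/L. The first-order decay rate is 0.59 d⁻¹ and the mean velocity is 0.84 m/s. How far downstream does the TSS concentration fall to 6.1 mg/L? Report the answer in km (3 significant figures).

74.7 km

From C = C₀·e^(−kt), t = ln(C₀/C)/k = ln(11.2/6.1)/0.59 = 0.6076/0.59 = 1.03 d.
Distance = v·t = 0.84 m/s × 8.898e+04 s = 7.474e+04 m = 74.74 km.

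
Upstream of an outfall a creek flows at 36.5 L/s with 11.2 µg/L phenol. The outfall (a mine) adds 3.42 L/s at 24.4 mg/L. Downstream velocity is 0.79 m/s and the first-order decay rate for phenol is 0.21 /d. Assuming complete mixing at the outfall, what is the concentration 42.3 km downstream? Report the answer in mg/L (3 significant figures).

3.42 L/s = 0.00342 m³/s.
36.5 L/s = 0.0365 m³/s.
11.2 µg/L = 0.0112 mg/L.
After complete mixing, C₀ = (0.00342·24.4 + 0.0365·0.0112) / 0.03992 = 2.101 mg/L.
Travel time t = 4.23e+04 m / 0.79 m/s = 5.354e+04 s = 0.6197 d.
C = 2.101·exp(−0.21·0.6197) = 2.101·0.878 = 1.844 mg/L.

1.84 mg/L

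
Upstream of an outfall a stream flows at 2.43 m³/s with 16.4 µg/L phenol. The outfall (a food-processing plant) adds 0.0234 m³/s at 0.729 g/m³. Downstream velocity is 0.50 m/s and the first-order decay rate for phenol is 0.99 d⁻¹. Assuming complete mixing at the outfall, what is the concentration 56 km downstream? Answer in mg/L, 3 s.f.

0.00643 mg/L

16.4 µg/L = 0.0164 mg/L.
After complete mixing, C₀ = (0.0234·0.729 + 2.43·0.0164) / 2.453 = 0.0232 mg/L.
Travel time t = 5.6e+04 m / 0.50 m/s = 1.12e+05 s = 1.296 d.
C = 0.0232·exp(−0.99·1.296) = 0.0232·0.2771 = 0.006428 mg/L.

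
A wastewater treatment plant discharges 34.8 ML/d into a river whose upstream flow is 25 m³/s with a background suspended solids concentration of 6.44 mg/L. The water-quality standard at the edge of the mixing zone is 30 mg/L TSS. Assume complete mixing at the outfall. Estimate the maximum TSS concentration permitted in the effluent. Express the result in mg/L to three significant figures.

1490 mg/L

34.8 ML/d = 0.4028 m³/s.
Mass balance: 30·25.4 = 0.4028·Cₑ + 25·6.44.
Cₑ = (762.1 − 161) / 0.4028 = 1492 mg/L.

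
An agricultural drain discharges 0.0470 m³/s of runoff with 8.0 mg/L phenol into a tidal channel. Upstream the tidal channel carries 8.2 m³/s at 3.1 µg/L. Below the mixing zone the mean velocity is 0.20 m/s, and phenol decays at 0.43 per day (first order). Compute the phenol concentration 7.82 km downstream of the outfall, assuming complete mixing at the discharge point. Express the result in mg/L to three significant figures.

0.0401 mg/L

3.1 µg/L = 0.0031 mg/L.
After complete mixing, C₀ = (0.047·8 + 8.2·0.0031) / 8.247 = 0.04867 mg/L.
Travel time t = 7820 m / 0.20 m/s = 3.91e+04 s = 0.4525 d.
C = 0.04867·exp(−0.43·0.4525) = 0.04867·0.8232 = 0.04007 mg/L.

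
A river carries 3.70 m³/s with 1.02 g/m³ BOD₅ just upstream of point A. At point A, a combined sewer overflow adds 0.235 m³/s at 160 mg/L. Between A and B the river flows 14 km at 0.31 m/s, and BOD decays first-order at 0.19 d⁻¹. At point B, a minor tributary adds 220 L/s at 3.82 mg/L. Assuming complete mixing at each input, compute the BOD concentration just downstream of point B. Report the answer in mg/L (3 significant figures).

After input A: C = (3.7·1.02 + 0.235·160) / 3.935 = 10.51 mg/L.
Over the 14 km reach to input B (t = 4.516e+04 s = 0.5227 d), decay gives C = 10.51·exp(−0.19·0.5227) = 9.52 mg/L.
220 L/s = 0.22 m³/s.
After input B: C = (3.935·9.52 + 0.22·3.82) / 4.155 = 9.219 mg/L.

9.22 mg/L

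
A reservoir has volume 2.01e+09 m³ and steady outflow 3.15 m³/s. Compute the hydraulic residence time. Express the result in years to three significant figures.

20.2 yr

Q = 3.15 m³/s × 3.156e+07 s/yr = 9.941e+07 m³/yr.
Hydraulic residence time τ = V/Q = 2.01e+09/9.941e+07 = 20.22 yr.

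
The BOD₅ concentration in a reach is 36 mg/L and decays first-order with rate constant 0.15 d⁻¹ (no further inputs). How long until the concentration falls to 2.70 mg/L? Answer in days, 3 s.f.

17.3 d

t = ln(C₀/C)/k = ln(36/2.70)/0.15 = 2.59/0.15 = 17.27 d.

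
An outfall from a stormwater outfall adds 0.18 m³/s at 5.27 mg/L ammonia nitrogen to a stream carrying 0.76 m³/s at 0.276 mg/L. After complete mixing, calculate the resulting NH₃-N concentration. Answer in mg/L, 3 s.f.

1.23 mg/L

By mass balance at complete mixing, C = (0.18·5.27 + 0.76·0.276) / (0.18 + 0.76) = 1.158/0.94 = 1.232 mg/L.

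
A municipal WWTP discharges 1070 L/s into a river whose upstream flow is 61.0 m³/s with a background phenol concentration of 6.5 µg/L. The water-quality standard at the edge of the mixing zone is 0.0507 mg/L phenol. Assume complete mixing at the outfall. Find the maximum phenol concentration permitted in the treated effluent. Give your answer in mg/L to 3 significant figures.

2.57 mg/L

1070 L/s = 1.07 m³/s.
6.5 µg/L = 0.0065 mg/L.
Mass balance: 0.0507·62.07 = 1.07·Cₑ + 61·0.0065.
Cₑ = (3.147 − 0.3965) / 1.07 = 2.571 mg/L.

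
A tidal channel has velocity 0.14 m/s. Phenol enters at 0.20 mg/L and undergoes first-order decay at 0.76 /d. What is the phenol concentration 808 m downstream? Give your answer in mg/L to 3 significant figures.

0.190 mg/L

Travel time t = 808 m / 0.14 m/s = 808/0.14 = 5771 s = 0.0668 d.
First-order decay: C = 0.20·exp(−0.76·0.0668) = 0.20·0.9505 = 0.1901 mg/L.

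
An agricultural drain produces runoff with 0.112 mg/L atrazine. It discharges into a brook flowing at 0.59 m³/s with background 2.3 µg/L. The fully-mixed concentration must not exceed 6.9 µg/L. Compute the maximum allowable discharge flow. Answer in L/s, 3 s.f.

25.8 L/s

2.3 µg/L = 0.0023 mg/L.
6.9 µg/L = 0.0069 mg/L.
Mass balance at complete mixing: C_std·(Q_w + Q_r) = Q_w·C_e + Q_r·C_b.
Rearranging, Q_w = Q_r·(C_std − C_b)/(C_e − C_std) = 0.59·(0.0069 − 0.0023) / (0.112 − 0.0069) = 0.02582 m³/s.
= 25.82 L/s.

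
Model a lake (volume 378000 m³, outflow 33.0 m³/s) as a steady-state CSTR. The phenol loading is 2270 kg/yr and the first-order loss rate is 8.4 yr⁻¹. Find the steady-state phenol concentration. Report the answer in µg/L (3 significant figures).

Outflow Q = 33.0 m³/s × 3.156e+07 s/yr = 1.041e+09 m³/yr.
Steady-state CSTR mass balance: W = Q·C + k·V·C, so C = W/(Q + kV).
Q + kV = 1.041e+09 + 8.4·378000 = 1.045e+09 m³/yr.
C = 2270/1.045e+09 = 2.173e-06 kg/m³ = 0.002173 mg/L = 2.173 µg/L.

2.17 µg/L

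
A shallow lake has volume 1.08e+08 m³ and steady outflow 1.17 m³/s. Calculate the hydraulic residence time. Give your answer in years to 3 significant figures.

Q = 1.17 m³/s × 3.156e+07 s/yr = 3.692e+07 m³/yr.
Hydraulic residence time τ = V/Q = 1.08e+08/3.692e+07 = 2.925 yr.

2.93 yr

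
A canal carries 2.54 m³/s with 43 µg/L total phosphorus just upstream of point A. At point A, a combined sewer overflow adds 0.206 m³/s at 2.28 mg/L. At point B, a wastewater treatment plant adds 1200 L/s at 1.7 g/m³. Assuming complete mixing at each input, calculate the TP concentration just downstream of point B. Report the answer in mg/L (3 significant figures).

0.664 mg/L

43 µg/L = 0.043 mg/L.
After input A: C = (2.54·0.043 + 0.206·2.28) / 2.746 = 0.2108 mg/L.
1200 L/s = 1.2 m³/s.
After input B: C = (2.746·0.2108 + 1.2·1.7) / 3.946 = 0.6637 mg/L.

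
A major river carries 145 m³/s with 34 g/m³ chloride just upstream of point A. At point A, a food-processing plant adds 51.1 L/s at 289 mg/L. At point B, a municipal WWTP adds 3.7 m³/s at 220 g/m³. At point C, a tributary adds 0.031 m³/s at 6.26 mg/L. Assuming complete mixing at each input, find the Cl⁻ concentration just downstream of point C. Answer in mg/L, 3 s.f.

38.7 mg/L

51.1 L/s = 0.0511 m³/s.
After input A: C = (145·34 + 0.0511·289) / 145.1 = 34.09 mg/L.
After input B: C = (145.1·34.09 + 3.7·220) / 148.8 = 38.71 mg/L.
After input C: C = (148.8·38.71 + 0.031·6.26) / 148.8 = 38.71 mg/L.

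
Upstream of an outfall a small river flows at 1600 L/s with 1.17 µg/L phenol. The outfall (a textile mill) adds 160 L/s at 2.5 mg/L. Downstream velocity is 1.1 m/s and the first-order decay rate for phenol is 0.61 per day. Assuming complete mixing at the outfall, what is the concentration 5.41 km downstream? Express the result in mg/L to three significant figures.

0.221 mg/L

160 L/s = 0.16 m³/s.
1600 L/s = 1.6 m³/s.
1.17 µg/L = 0.00117 mg/L.
After complete mixing, C₀ = (0.16·2.5 + 1.6·0.00117) / 1.76 = 0.2283 mg/L.
Travel time t = 5410 m / 1.1 m/s = 4918 s = 0.05692 d.
C = 0.2283·exp(−0.61·0.05692) = 0.2283·0.9659 = 0.2205 mg/L.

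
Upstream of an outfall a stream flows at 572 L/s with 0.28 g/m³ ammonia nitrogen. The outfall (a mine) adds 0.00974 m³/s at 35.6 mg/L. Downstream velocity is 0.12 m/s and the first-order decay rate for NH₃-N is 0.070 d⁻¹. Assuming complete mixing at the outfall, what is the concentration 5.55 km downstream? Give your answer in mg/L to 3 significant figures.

572 L/s = 0.572 m³/s.
After complete mixing, C₀ = (0.00974·35.6 + 0.572·0.28) / 0.5817 = 0.8714 mg/L.
Travel time t = 5550 m / 0.12 m/s = 4.625e+04 s = 0.5353 d.
C = 0.8714·exp(−0.070·0.5353) = 0.8714·0.9632 = 0.8393 mg/L.

0.839 mg/L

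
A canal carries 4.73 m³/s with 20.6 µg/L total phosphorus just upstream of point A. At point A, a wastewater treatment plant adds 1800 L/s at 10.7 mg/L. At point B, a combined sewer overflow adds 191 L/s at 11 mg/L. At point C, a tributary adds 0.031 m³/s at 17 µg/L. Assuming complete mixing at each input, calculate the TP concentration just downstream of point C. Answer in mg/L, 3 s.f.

3.18 mg/L

20.6 µg/L = 0.0206 mg/L.
1800 L/s = 1.8 m³/s.
After input A: C = (4.73·0.0206 + 1.8·10.7) / 6.53 = 2.964 mg/L.
191 L/s = 0.191 m³/s.
After input B: C = (6.53·2.964 + 0.191·11) / 6.721 = 3.193 mg/L.
17 µg/L = 0.017 mg/L.
After input C: C = (6.721·3.193 + 0.031·0.017) / 6.752 = 3.178 mg/L.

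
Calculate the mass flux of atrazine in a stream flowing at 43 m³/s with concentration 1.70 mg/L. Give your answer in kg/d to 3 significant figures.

Mass flux = Q·C = 43 m³/s × 1.7 g/m³ = 73.1 g/s.
= 73.1 g/s × 86.4 = 6316 kg/d.

6320 kg/d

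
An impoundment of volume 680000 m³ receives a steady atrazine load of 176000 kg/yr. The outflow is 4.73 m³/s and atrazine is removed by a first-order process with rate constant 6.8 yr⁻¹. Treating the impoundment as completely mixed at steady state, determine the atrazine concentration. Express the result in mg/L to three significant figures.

1.14 mg/L

Outflow Q = 4.73 m³/s × 3.156e+07 s/yr = 1.493e+08 m³/yr.
Steady-state CSTR mass balance: W = Q·C + k·V·C, so C = W/(Q + kV).
Q + kV = 1.493e+08 + 6.8·680000 = 1.539e+08 m³/yr.
C = 176000/1.539e+08 = 0.001144 kg/m³ = 1.144 mg/L.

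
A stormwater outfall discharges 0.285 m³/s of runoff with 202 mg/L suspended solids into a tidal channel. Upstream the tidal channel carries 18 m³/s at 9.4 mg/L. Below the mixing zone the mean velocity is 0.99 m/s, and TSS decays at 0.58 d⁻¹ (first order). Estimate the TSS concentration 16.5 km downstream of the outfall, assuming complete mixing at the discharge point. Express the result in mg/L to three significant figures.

11.1 mg/L

After complete mixing, C₀ = (0.285·202 + 18·9.4) / 18.29 = 12.4 mg/L.
Travel time t = 1.65e+04 m / 0.99 m/s = 1.667e+04 s = 0.1929 d.
C = 12.4·exp(−0.58·0.1929) = 12.4·0.8941 = 11.09 mg/L.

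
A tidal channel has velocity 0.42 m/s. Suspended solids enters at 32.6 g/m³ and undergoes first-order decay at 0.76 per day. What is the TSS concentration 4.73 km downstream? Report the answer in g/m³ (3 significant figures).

29.5 g/m³

Travel time t = 4.73 km / 0.42 m/s = 4730/0.42 = 1.126e+04 s = 0.1303 d.
First-order decay: C = 32.6·exp(−0.76·0.1303) = 32.6·0.9057 = 29.53 g/m³.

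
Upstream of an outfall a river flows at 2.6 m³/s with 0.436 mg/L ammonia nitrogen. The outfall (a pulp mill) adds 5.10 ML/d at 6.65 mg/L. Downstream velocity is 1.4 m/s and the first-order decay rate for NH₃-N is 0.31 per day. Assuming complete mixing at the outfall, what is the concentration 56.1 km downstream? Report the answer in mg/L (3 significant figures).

5.10 ML/d = 0.05903 m³/s.
After complete mixing, C₀ = (0.05903·6.65 + 2.6·0.436) / 2.659 = 0.5739 mg/L.
Travel time t = 5.61e+04 m / 1.4 m/s = 4.007e+04 s = 0.4638 d.
C = 0.5739·exp(−0.31·0.4638) = 0.5739·0.8661 = 0.4971 mg/L.

0.497 mg/L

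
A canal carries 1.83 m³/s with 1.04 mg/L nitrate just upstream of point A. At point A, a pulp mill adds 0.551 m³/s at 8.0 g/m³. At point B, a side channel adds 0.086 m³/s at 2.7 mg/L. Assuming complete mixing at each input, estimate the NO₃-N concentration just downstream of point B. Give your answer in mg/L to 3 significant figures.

2.65 mg/L

After input A: C = (1.83·1.04 + 0.551·8) / 2.381 = 2.651 mg/L.
After input B: C = (2.381·2.651 + 0.086·2.7) / 2.467 = 2.652 mg/L.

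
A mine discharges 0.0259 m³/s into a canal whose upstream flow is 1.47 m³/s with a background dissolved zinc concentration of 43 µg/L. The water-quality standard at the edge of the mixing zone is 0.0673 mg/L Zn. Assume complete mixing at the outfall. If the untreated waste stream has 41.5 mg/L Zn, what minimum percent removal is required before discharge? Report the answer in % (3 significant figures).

96.5 %

43 µg/L = 0.043 mg/L.
Mass balance: 0.0673·1.496 = 0.0259·Cₑ + 1.47·0.043.
Cₑ = (0.1007 − 0.06321) / 0.0259 = 1.446 mg/L.
Required removal = 1 − 1.446/41.5 = 96.51 %.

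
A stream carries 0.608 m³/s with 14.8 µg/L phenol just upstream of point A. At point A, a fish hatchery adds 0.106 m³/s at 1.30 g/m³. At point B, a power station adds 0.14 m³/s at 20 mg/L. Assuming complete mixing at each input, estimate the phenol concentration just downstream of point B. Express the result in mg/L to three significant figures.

3.45 mg/L

14.8 µg/L = 0.0148 mg/L.
After input A: C = (0.608·0.0148 + 0.106·1.3) / 0.714 = 0.2056 mg/L.
After input B: C = (0.714·0.2056 + 0.14·20) / 0.854 = 3.451 mg/L.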